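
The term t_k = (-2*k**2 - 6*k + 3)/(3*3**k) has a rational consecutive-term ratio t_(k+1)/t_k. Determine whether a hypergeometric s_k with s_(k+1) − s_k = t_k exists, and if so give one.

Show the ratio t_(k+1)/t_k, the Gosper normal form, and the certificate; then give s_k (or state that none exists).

s_k = (k**2 + 4*k + 1)/3**k

Compute t_(k+1)/t_k: get (2*k**2 + 10*k + 5)/(3*(2*k**2 + 6*k - 3)).
Normal form (A,B,C) = (1/3, 1, k**2 + 3*k - 3/2).
Set up (1/3)·f(k+1) − (1)·f(k) − (k**2 + 3*k - 3/2) = 0.
From deg A=0, deg B=0, deg C=2: d=2.
Match coefficients ⇒ f(k) = -3*(k**2 + 4*k + 1)/2.
So s_k = (B(k−1)f/C)·t_k = (-3*(k**2 + 4*k + 1)/(2*k**2 + 6*k - 3))·t_k = (k**2 + 4*k + 1)/3**k.
Check: Δs_k = (-2*k**2 - 6*k + 3)/(3*3**k). ✓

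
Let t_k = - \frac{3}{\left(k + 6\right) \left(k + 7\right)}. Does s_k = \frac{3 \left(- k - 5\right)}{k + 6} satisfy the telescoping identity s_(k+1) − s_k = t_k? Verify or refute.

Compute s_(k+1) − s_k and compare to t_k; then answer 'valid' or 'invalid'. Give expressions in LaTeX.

s_(k+1) = 3*(-k - 6)/(k + 7)
s_(k+1) − s_k = -3/(k**2 + 13*k + 42)
(s_(k+1) − s_k) − t_k = 0

Valid: the claim telescopes to t_k.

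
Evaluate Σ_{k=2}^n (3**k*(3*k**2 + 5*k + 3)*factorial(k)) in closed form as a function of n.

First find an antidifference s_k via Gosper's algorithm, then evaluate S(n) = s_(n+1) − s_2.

S(n) = 3*3**n*n**2*factorial(n) + 6*3**n*n*factorial(n) + 3*3**n*factorial(n) - 36

t_(k+1)/t_k = 3*(3*k**3 + 14*k**2 + 22*k + 11)/(3*k**2 + 5*k + 3).
Normal form (A,B,C) = (3*k + 3, 1, k**2 + 5*k/3 + 1).
Set up (3*k + 3)·f(k+1) − (1)·f(k) − (k**2 + 5*k/3 + 1) = 0.
d = 1 from the (1,0,2) case.
A polynomial solution: f(k) = k/3.
Certificate R = B(k−1)f/C = k/(3*k**2 + 5*k + 3) gives s_k = 3**k*k*factorial(k).
Check: Δs_k = 3**k*(3*k**2 + 5*k + 3)*factorial(k). ✓
Evaluate: s_(n+1) = 3**(n + 1)*(n + 1)*factorial(n + 1); subtract s_(2) = 36 ⇒ S(n) = 3*3**n*n**2*factorial(n) + 6*3**n*n*factorial(n) + 3*3**n*factorial(n) - 36.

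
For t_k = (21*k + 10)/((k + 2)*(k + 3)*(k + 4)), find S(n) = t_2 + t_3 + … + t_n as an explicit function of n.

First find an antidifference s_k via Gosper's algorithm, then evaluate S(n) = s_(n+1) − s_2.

S(n) = (17*n**2 + 14*n - 31)/(5*(n**2 + 7*n + 12))

t_(k+1)/t_k = (k + 2)*(21*k + 31)/((k + 5)*(21*k + 10)).
Factor: A=k + 2; B=k + 5; C=k + 10/21.
Set up (k + 2)·f(k+1) − (k + 4)·f(k) − (k + 10/21) = 0.
From deg A=1, deg B=1, deg C=1: d=2.
Coefficient equations give f(k) = k*(13*k + 2)/63.
Get s_k = R·t_k = k*(13*k + 2)/(3*(k + 2)*(k + 3)) with R(k) = B(k−1)f(k)/C(k) = k*(k + 4)*(13*k + 2)/(3*(21*k + 10)).
s_(k+1) − s_k = (21*k + 10)/(k**3 + 9*k**2 + 26*k + 24) = t_k.
Telescope: S(n) = s_(n+1) − s_(2) = (13*n**2 + 28*n + 15)/(3*(n**2 + 7*n + 12)) − (14/15) = (17*n**2 + 14*n - 31)/(5*(n**2 + 7*n + 12)).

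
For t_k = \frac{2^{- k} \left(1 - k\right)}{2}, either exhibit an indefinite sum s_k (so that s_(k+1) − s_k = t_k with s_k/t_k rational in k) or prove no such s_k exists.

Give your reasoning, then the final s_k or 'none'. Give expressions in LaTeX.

s_k = 2^{- k} k

r(k) = k/(2*(k - 1)) after simplifying.
Normal form (A,B,C) = (1/2, 1, k - 1).
f must satisfy (1/2)·f(k+1) − (1)·f(k) = k - 1.
Bound: deg f ≤ 1.
Solve for f: f(k) = -2*k (degree 1 ≤ 1).
So s_k = (B(k−1)f/C)·t_k = (-2*k/(k - 1))·t_k = k/2**k.
Δs = (1 - k)/(2*2**k), as required.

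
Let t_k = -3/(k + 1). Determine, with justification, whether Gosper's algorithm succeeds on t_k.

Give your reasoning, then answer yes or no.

No. Not Gosper-summable.

Ratio r(k) = (k + 1)/(k + 2).
Normal form (A,B,C) = (k + 1, k + 2, 1).
Need (k + 1)·f(k+1) − (k + 1)·f(k) = 1.
deg f ≤ 0 (via 1,1,0).
f = c0 ⇒ A·f(k+1) − B(k−1)·f(k) − C = -1. The system {-1 = 0} is inconsistent; no antidifference.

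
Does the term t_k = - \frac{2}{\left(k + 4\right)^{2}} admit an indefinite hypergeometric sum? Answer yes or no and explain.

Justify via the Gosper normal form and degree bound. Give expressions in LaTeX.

t_(k+1)/t_k = (k + 4)**2/(k + 5)**2.
So A=k**2 + 8*k + 16 and B=k**2 + 10*k + 25, with C=1.
f must satisfy (k**2 + 8*k + 16)·f(k+1) − (k**2 + 8*k + 16)·f(k) = 1.
Degrees (2,2,0) ⇒ d ≤ 0.
Put f(k) = c0: A·f(k+1) − B(k−1)·f(k) − C = -1; need -1 = 0 — inconsistent ⇒ no f, not summable.

No; the coefficient equations for f are inconsistent.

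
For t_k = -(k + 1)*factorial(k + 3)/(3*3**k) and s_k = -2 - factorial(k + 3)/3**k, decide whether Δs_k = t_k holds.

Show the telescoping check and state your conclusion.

s_(k+1) = -3**(-k - 1)*factorial(k + 4) - 2
s_(k+1) − s_k = -(k + 1)*factorial(k + 3)/(3*3**k)
(s_(k+1) − s_k) − t_k = 0

Valid: the claim telescopes to t_k.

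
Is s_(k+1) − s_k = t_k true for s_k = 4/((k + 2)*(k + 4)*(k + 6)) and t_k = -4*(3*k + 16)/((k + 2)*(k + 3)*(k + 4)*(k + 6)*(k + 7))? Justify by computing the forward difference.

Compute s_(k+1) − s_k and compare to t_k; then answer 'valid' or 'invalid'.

s_(k+1) = 4/((k + 3)*(k + 5)*(k + 7))
s_(k+1) − s_k = 4/((k + 3)*(k + 5)*(k + 7)) - 4/((k + 2)*(k + 4)*(k + 6))
(s_(k+1) − s_k) − t_k = 4*(4*k + 23)/(k**6 + 27*k**5 + 295*k**4 + 1665*k**3 + 5104*k**2 + 8028*k + 5040)

Invalid: residual 4*(4*k + 23)/(k**6 + 27*k**5 + 295*k**4 + 1665*k**3 + 5104*k**2 + 8028*k + 5040) ≠ 0.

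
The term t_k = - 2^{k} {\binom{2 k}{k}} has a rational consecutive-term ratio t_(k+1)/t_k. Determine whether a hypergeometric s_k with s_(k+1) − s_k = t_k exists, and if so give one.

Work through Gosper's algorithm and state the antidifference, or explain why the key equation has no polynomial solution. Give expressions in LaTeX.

The ratio is 4*(2*k + 1)/(k + 1).
Gosper form: A/B · C(k+1)/C(k) with A=8*k + 4, B=k + 1, C=1.
Solve (8*k + 4)·f(k+1) − (k)·f(k) = 1.
deg f ≤ -1 (via 1,1,0).
Negative degree bound (-1): no f exists, t_k not Gosper-summable.

none (Gosper's algorithm certifies no s_k)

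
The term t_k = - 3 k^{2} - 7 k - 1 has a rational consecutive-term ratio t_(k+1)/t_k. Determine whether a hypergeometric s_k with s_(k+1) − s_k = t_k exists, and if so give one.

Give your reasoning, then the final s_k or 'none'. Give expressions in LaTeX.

s_k = k \left(- k^{2} - 2 k + 2\right)

Compute t_(k+1)/t_k: get (3*k**2 + 13*k + 11)/(3*k**2 + 7*k + 1).
Factor: A=1; B=1; C=k**2 + 7*k/3 + 1/3.
Need (1)·f(k+1) − (1)·f(k) = k**2 + 7*k/3 + 1/3.
d = 3 from the (0,0,2) case.
Solve for f: f(k) = k*(k**2 + 2*k - 2)/3 (degree 3 ≤ 3).
R(k) = B(k−1)·f(k)/C(k) = k*(k**2 + 2*k - 2)/(3*k**2 + 7*k + 1); s_k = R·t_k = k*(-k**2 - 2*k + 2).
Verify: -3*k**2 - 7*k - 1 matches t_k.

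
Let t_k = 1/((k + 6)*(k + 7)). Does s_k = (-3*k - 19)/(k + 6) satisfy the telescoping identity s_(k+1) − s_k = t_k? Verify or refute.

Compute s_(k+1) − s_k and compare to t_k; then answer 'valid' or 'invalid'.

s_(k+1) = (-3*k - 22)/(k + 7)
s_(k+1) − s_k = 1/(k**2 + 13*k + 42)
(s_(k+1) − s_k) − t_k = 0

valid (s_(k+1) − s_k reduces to t_k)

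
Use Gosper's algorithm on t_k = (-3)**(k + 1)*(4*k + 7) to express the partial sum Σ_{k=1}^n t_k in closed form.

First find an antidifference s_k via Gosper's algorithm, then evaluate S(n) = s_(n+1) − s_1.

Step 1: r(k) = 3*(-4*k - 11)/(4*k + 7).
So A=-3 and B=1, with C=k + 7/4.
Key eq: (-3)·f(k+1) = (1)·f(k) + (k + 7/4).
d = 1 from the (0,0,1) case.
Solve for f: f(k) = -(k + 1)/4 (degree 1 ≤ 1).
Then R = B(k−1)f/C = -(k + 1)/(4*k + 7), so s_k = R(k)·t_k = 3*(-3)**k*(k + 1).
Δs = (-3)**(k + 1)*(4*k + 7), as required.
s_(n+1) = (-3)**(n + 2)*(-n - 2) and s_(1) = -18, so S(n) = -9*(-3)**n*n - 18*(-3)**n + 18.

S(n) = -9*(-3)**n*n - 18*(-3)**n + 18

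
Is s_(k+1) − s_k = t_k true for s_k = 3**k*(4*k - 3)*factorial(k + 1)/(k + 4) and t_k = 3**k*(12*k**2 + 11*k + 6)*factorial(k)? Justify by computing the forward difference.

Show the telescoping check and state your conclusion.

Invalid: residual -3**(k + 1)*(12*k**3 + 59*k**2 + 46*k + 27)*factorial(k)/((k + 4)*(k + 5)) ≠ 0.

s_(k+1) = 3**(k + 1)*(4*k + 1)*factorial(k + 2)/(k + 5)
s_(k+1) − s_k = 3**k*(12*k**3 + 71*k**2 + 97*k + 39)*factorial(k + 1)/((k + 4)*(k + 5))
(s_(k+1) − s_k) − t_k = -3**(k + 1)*(12*k**3 + 59*k**2 + 46*k + 27)*factorial(k)/((k + 4)*(k + 5))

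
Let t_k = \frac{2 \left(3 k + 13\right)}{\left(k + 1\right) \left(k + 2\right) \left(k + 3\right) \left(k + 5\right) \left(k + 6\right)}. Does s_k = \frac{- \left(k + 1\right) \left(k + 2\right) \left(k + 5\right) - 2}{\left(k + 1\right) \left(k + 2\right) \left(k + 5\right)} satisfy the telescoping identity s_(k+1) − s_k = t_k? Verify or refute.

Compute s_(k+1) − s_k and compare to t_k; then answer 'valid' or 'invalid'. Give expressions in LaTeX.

valid; difference matches t_k

s_(k+1) = (-(k + 2)*(k + 3)*(k + 6) - 2)/((k + 2)*(k + 3)*(k + 6))
s_(k+1) − s_k = 2*(3*k + 13)/(k**5 + 17*k**4 + 107*k**3 + 307*k**2 + 396*k + 180)
(s_(k+1) − s_k) − t_k = 0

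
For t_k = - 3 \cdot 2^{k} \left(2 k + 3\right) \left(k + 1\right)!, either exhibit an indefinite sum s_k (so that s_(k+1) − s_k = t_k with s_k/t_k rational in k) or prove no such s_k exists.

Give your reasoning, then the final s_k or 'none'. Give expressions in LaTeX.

s_k = - 3 \cdot 2^{k} \left(k + 1\right)!

Ratio r(k) = 2*(k + 2)*(2*k + 5)/(2*k + 3).
Gosper form: A/B · C(k+1)/C(k) with A=2*k + 4, B=1, C=k + 3/2.
Set up (2*k + 4)·f(k+1) − (1)·f(k) − (k + 3/2) = 0.
Bound: deg f ≤ 0.
Coefficient equations give f(k) = 1/2.
R(k) = B(k−1)·f(k)/C(k) = 1/(2*k + 3); s_k = R·t_k = -3*2**k*factorial(k + 1).
Δs = -3*2**k*(2*k + 3)*factorial(k + 1), as required.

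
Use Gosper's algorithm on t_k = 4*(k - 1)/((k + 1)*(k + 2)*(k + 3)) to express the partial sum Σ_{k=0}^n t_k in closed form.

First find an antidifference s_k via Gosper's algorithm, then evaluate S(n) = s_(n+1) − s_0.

S(n) = 4*(-n - 1)/(n**2 + 5*n + 6)

Step 1: r(k) = k*(k + 1)/((k - 1)*(k + 4)).
Gosper form: A/B · C(k+1)/C(k) with A=k + 1, B=k + 4, C=k - 1.
f must satisfy (k + 1)·f(k+1) − (k + 3)·f(k) = k - 1.
Bound: deg f ≤ 2.
Coefficient equations give f(k) = -k.
R(k) = B(k−1)·f(k)/C(k) = -k*(k + 3)/(k - 1); s_k = R·t_k = -4*k/((k + 1)*(k + 2)).
Δs = 4*(k - 1)/(k**3 + 6*k**2 + 11*k + 6), as required.
Telescope: S(n) = s_(n+1) − s_(0) = 4*(-n - 1)/(n**2 + 5*n + 6) − (0) = 4*(-n - 1)/(n**2 + 5*n + 6).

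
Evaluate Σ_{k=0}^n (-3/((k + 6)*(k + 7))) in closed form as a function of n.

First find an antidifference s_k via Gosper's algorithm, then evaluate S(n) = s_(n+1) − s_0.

S(n) = (-n - 1)/(2*(n + 7))

Compute t_(k+1)/t_k: get (k + 6)/(k + 8).
Take A(k)=k + 6, B(k)=k + 8, C(k)=1.
Key eq: (k + 6)·f(k+1) = (k + 7)·f(k) + (1).
Degrees (1,1,0) ⇒ d ≤ 1.
Coefficient equations give f(k) = k/6.
Certificate R = B(k−1)f/C = k*(k + 7)/6 gives s_k = -k/(2*k + 12).
Check: Δs_k = -3/(k**2 + 13*k + 42). ✓
Telescope: S(n) = s_(n+1) − s_(0) = (-n - 1)/(2*(n + 7)) − (0) = (-n - 1)/(2*(n + 7)).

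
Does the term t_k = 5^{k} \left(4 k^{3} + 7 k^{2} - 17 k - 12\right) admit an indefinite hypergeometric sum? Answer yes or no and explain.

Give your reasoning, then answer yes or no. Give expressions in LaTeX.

Compute t_(k+1)/t_k: get 5*(4*k**3 + 19*k**2 + 9*k - 18)/(4*k**3 + 7*k**2 - 17*k - 12).
A = 5, B = 1, C = k**3 + 7*k**2/4 - 17*k/4 - 3.
Key eq: (5)·f(k+1) = (1)·f(k) + (k**3 + 7*k**2/4 - 17*k/4 - 3).
d = 3 from the (0,0,3) case.
Solve for f: f(k) = (k**3 - 2*k**2 - 3*k + 2)/4 (degree 3 ≤ 3).
Get s_k = R·t_k = 5**k*(k**3 - 2*k**2 - 3*k + 2) with R(k) = B(k−1)f(k)/C(k) = (k**3 - 2*k**2 - 3*k + 2)/(4*k**3 + 7*k**2 - 17*k - 12).
Verify: 5**k*(4*k**3 + 7*k**2 - 17*k - 12) matches t_k.

Yes. s_k = 5^{k} \left(k^{3} - 2 k^{2} - 3 k + 2\right).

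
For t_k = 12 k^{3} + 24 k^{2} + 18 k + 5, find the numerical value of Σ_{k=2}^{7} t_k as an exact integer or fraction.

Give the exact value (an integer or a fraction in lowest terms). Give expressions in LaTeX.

t_(k+1)/t_k = (12*k**3 + 60*k**2 + 102*k + 59)/(12*k**3 + 24*k**2 + 18*k + 5).
Factor: A=1; B=1; C=k**3 + 2*k**2 + 3*k/2 + 5/12.
f must satisfy (1)·f(k+1) − (1)·f(k) = k**3 + 2*k**2 + 3*k/2 + 5/12.
Degrees (0,0,3) ⇒ d ≤ 4.
Coefficient equations give f(k) = k**3*(3*k + 2)/12.
Get s_k = R·t_k = k**3*(3*k + 2) with R(k) = B(k−1)f(k)/C(k) = k**3*(3*k + 2)/(12*k**3 + 24*k**2 + 18*k + 5).
Verify: 12*k**3 + 24*k**2 + 18*k + 5 matches t_k.
Sum = s_(8) − s_(2); s_(8) = 13312, s_(2) = 64 ⇒ 13248.

Σ = 13248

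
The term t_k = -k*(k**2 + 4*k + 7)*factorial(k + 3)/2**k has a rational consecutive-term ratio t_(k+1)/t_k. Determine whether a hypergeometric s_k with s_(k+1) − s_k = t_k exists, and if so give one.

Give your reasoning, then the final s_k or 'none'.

r(k) = (k + 1)*(k + 4)*(4*k + (k + 1)**2 + 11)/(2*k*(k**2 + 4*k + 7)) after simplifying.
So A=k/2 + 2 and B=1, with C=k**3 + 4*k**2 + 7*k.
f must satisfy (k/2 + 2)·f(k+1) − (1)·f(k) = k**3 + 4*k**2 + 7*k.
d = 2 from the (1,0,3) case.
Coefficient equations give f(k) = 2*(k**2 - 2).
R(k) = B(k−1)·f(k)/C(k) = 2*(k**2 - 2)/(k*(k**2 + 4*k + 7)); s_k = R·t_k = -2**(1 - k)*(k**2 - 2)*factorial(k + 3).
s_(k+1) − s_k = -k*(k**2 + 4*k + 7)*factorial(k + 3)/2**k = t_k.

s_k = -2**(1 - k)*(k**2 - 2)*factorial(k + 3)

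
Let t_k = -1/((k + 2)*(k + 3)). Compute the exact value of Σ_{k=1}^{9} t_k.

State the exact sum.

The ratio is (k + 2)/(k + 4).
So A=k + 2 and B=k + 4, with C=1.
f must satisfy (k + 2)·f(k+1) − (k + 3)·f(k) = 1.
deg f ≤ 1 (via 1,1,0).
Solving with deg f ≤ 1: f(k) = k/2.
R(k) = B(k−1)·f(k)/C(k) = k*(k + 3)/2; s_k = R·t_k = -k/(2*k + 4).
Δs = -1/(k**2 + 5*k + 6), as required.
Σ_(k=1)^(9) t_k = s_(10) − s_(1) = -5/12 − (-1/6) = -1/4.

Σ = -1/4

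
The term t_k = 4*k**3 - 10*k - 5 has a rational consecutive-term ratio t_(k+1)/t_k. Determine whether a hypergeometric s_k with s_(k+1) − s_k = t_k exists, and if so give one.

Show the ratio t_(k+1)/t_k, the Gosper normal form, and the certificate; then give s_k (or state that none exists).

t_(k+1)/t_k = (10*k - 4*(k + 1)**3 + 15)/(-4*k**3 + 10*k + 5).
A = 1, B = 1, C = k**3 - 5*k/2 - 5/4.
Set up (1)·f(k+1) − (1)·f(k) − (k**3 - 5*k/2 - 5/4) = 0.
Degrees (0,0,3) ⇒ d ≤ 4.
Solving with deg f ≤ 4: f(k) = k**2*(k**2 - 2*k - 4)/4.
Certificate R = B(k−1)f/C = k**2*(k**2 - 2*k - 4)/(4*k**3 - 10*k - 5) gives s_k = k**2*(k**2 - 2*k - 4).
s_(k+1) − s_k = 4*k**3 - 10*k - 5 = t_k.

s_k = k**2*(k**2 - 2*k - 4)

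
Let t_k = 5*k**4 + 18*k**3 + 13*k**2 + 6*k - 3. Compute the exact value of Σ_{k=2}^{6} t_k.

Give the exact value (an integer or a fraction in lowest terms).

r(k) = (5*k**4 + 38*k**3 + 97*k**2 + 106*k + 39)/(5*k**4 + 18*k**3 + 13*k**2 + 6*k - 3) after simplifying.
Gosper form: A/B · C(k+1)/C(k) with A=1, B=1, C=k**4 + 18*k**3/5 + 13*k**2/5 + 6*k/5 - 3/5.
Set up (1)·f(k+1) − (1)·f(k) − (k**4 + 18*k**3/5 + 13*k**2/5 + 6*k/5 - 3/5) = 0.
deg f ≤ 5 (via 0,0,4).
A polynomial solution: f(k) = k*(k**4 + 2*k**3 - 3*k**2 + k - 4)/5.
R(k) = B(k−1)·f(k)/C(k) = k*(k**4 + 2*k**3 - 3*k**2 + k - 4)/(5*k**4 + 18*k**3 + 13*k**2 + 6*k - 3); s_k = R·t_k = k*(k**4 + 2*k**3 - 3*k**2 + k - 4).
Check: Δs_k = 5*k**4 + 18*k**3 + 13*k**2 + 6*k - 3. ✓
Evaluate s at k=7 and k=2: 20601 and 36; difference 20565.

Σ = 20565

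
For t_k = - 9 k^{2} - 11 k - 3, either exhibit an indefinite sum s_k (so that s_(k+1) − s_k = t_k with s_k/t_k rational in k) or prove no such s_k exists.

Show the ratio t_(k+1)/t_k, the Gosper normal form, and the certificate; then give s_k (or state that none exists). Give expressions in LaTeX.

Ratio r(k) = (9*k**2 + 29*k + 23)/(9*k**2 + 11*k + 3).
Gosper form: A/B · C(k+1)/C(k) with A=1, B=1, C=k**2 + 11*k/9 + 1/3.
Need (1)·f(k+1) − (1)·f(k) = k**2 + 11*k/9 + 1/3.
Degrees (0,0,2) ⇒ d ≤ 3.
Solve for f: f(k) = k*(3*k**2 + k - 1)/9 (degree 3 ≤ 3).
Get s_k = R·t_k = k*(-3*k**2 - k + 1) with R(k) = B(k−1)f(k)/C(k) = k*(3*k**2 + k - 1)/(9*k**2 + 11*k + 3).
Check: Δs_k = -9*k**2 - 11*k - 3. ✓

s_k = k \left(- 3 k^{2} - k + 1\right)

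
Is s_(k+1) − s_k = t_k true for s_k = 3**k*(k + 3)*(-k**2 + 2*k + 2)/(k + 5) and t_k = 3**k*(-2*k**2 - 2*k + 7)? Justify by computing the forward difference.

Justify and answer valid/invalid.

Invalid: residual 3**k*(4*k**3 + 22*k**2 + 10*k - 66)/(k**2 + 11*k + 30) ≠ 0.

s_(k+1) = 3**(k + 1)*(k + 4)*(2*k - (k + 1)**2 + 4)/(k + 6)
s_(k+1) − s_k = 3**k*(-2*k**4 - 20*k**3 - 53*k**2 + 27*k + 144)/(k**2 + 11*k + 30)
(s_(k+1) − s_k) − t_k = 3**k*(4*k**3 + 22*k**2 + 10*k - 66)/(k**2 + 11*k + 30)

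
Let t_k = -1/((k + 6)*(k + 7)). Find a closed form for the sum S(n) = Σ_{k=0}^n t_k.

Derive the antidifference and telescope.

t_(k+1)/t_k = (k + 6)/(k + 8).
Gosper form: A/B · C(k+1)/C(k) with A=k + 6, B=k + 8, C=1.
Key eq: (k + 6)·f(k+1) = (k + 7)·f(k) + (1).
deg f ≤ 1 (via 1,1,0).
Coefficient equations give f(k) = k/6.
Then R = B(k−1)f/C = k*(k + 7)/6, so s_k = R(k)·t_k = -k/(6*k + 36).
s_(k+1) − s_k = -1/(k**2 + 13*k + 42) = t_k.
Telescope: S(n) = s_(n+1) − s_(0) = (-n - 1)/(6*(n + 7)) − (0) = (-n - 1)/(6*(n + 7)).

S(n) = (-n - 1)/(6*(n + 7))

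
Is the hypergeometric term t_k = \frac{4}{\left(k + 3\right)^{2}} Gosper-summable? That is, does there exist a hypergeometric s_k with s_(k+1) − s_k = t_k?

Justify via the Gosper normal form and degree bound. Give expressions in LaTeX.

Compute t_(k+1)/t_k: get (k + 3)**2/(k + 4)**2.
Factor: A=k**2 + 6*k + 9; B=k**2 + 8*k + 16; C=1.
f must satisfy (k**2 + 6*k + 9)·f(k+1) − (k**2 + 6*k + 9)·f(k) = 1.
Bound: deg f ≤ 0.
f = c0 ⇒ A·f(k+1) − B(k−1)·f(k) − C = -1. The system {-1 = 0} is inconsistent; no antidifference.

No; the coefficient equations for f are inconsistent.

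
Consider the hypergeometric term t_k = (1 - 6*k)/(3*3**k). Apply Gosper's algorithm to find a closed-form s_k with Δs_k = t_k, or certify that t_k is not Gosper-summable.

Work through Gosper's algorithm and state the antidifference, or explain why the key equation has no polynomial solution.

Step 1: r(k) = (6*k + 5)/(3*(6*k - 1)).
Take A(k)=1/3, B(k)=1, C(k)=k - 1/6.
f must satisfy (1/3)·f(k+1) − (1)·f(k) = k - 1/6.
Bound: deg f ≤ 1.
Match coefficients ⇒ f(k) = -(3*k + 1)/2.
Then R = B(k−1)f/C = -3*(3*k + 1)/(6*k - 1), so s_k = R(k)·t_k = (3*k + 1)/3**k.
Verify: (1 - 6*k)/(3*3**k) matches t_k.

s_k = (3*k + 1)/3**k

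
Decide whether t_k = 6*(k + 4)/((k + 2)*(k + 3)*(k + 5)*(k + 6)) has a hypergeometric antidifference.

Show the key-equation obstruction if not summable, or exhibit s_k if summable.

Compute t_(k+1)/t_k: get (k + 2)*(k + 5)**2/((k + 4)**2*(k + 7)).
Factor: A=k + 2; B=k + 7; C=k**2 + 8*k + 16.
Need (k + 2)·f(k+1) − (k + 6)·f(k) = k**2 + 8*k + 16.
From deg A=1, deg B=1, deg C=2: d=4.
Coefficient equations give f(k) = k*(k + 3)*(k + 4)*(k + 7)/20.
Then R = B(k−1)f/C = k*(k + 3)*(k + 6)*(k + 7)/(20*(k + 4)), so s_k = R(k)·t_k = 3*k*(k + 7)/(10*(k**2 + 7*k + 10)).
Verify: 6*(k + 4)/(k**4 + 16*k**3 + 91*k**2 + 216*k + 180) matches t_k.

Yes. s_k = 3*k*(k + 7)/(10*(k**2 + 7*k + 10)).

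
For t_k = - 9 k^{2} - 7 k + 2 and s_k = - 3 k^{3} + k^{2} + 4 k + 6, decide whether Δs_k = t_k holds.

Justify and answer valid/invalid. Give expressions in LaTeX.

Valid: the claim telescopes to t_k.

s_(k+1) = -3*k**3 - 8*k**2 - 3*k + 8
s_(k+1) − s_k = -9*k**2 - 7*k + 2
(s_(k+1) − s_k) − t_k = 0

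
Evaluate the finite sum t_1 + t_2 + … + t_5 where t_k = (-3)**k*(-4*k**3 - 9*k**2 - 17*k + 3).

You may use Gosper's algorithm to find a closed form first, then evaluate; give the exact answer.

Σ = 164025

r(k) = 3*(-4*k**3 - 21*k**2 - 47*k - 27)/(4*k**3 + 9*k**2 + 17*k - 3) after simplifying.
A = -3, B = 1, C = k**3 + 9*k**2/4 + 17*k/4 - 3/4.
Set up (-3)·f(k+1) − (1)·f(k) − (k**3 + 9*k**2/4 + 17*k/4 - 3/4) = 0.
Bound: deg f ≤ 3.
Solve for f: f(k) = -(k - 1)*(k**2 + k + 3)/4 (degree 3 ≤ 3).
Then R = B(k−1)f/C = -(k - 1)*(k**2 + k + 3)/(4*k**3 + 9*k**2 + 17*k - 3), so s_k = R(k)·t_k = (-3)**k*(k**3 + 2*k - 3).
Check: Δs_k = (-3)**k*(-k**3 - 8*k - 3*(k + 1)**3 + 6). ✓
Evaluate s at k=6 and k=1: 164025 and 0; difference 164025.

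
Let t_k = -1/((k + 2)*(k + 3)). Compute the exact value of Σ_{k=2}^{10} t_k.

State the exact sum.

Σ = -9/52

Compute t_(k+1)/t_k: get (k + 2)/(k + 4).
Take A(k)=k + 2, B(k)=k + 4, C(k)=1.
f must satisfy (k + 2)·f(k+1) − (k + 3)·f(k) = 1.
From deg A=1, deg B=1, deg C=0: d=1.
Solving with deg f ≤ 1: f(k) = k/2.
Then R = B(k−1)f/C = k*(k + 3)/2, so s_k = R(k)·t_k = -k/(2*k + 4).
Δs = -1/(k**2 + 5*k + 6), as required.
Telescoping: Σ = s_(11) − s_(2) = -11/26 − (-1/4) = -9/52.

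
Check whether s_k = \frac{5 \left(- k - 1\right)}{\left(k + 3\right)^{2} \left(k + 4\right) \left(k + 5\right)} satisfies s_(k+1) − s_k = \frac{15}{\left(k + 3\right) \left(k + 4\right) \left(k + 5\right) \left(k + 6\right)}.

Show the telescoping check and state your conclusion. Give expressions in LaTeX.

Invalid: residual \frac{10 \left(- 4 k - 15\right)}{k^{6} + 25 k^{5} + 257 k^{4} + 1391 k^{3} + 4182 k^{2} + 6624 k + 4320} ≠ 0.

s_(k+1) = 5*(-k - 2)/((k + 4)**2*(k + 5)*(k + 6))
s_(k+1) − s_k = 5*(3*k**2 + 13*k + 6)/(k**6 + 25*k**5 + 257*k**4 + 1391*k**3 + 4182*k**2 + 6624*k + 4320)
(s_(k+1) − s_k) − t_k = 10*(-4*k - 15)/(k**6 + 25*k**5 + 257*k**4 + 1391*k**3 + 4182*k**2 + 6624*k + 4320)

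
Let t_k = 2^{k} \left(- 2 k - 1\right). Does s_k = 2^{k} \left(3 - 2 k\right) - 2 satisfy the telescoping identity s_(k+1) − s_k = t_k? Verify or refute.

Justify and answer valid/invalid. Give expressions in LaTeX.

Valid: the claim telescopes to t_k.

s_(k+1) = 2*2**k*(1 - 2*k) - 2
s_(k+1) − s_k = 2**k*(-2*k - 1)
(s_(k+1) − s_k) − t_k = 0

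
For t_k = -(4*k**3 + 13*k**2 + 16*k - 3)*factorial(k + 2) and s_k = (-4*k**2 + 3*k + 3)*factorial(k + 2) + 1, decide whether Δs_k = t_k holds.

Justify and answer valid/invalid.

s_(k+1) = (3*k - 4*(k + 1)**2 + 6)*factorial(k + 3) + 1
s_(k+1) − s_k = -(4*k**3 + 13*k**2 + 16*k - 3)*factorial(k + 2)
(s_(k+1) − s_k) − t_k = 0

valid (s_(k+1) − s_k reduces to t_k)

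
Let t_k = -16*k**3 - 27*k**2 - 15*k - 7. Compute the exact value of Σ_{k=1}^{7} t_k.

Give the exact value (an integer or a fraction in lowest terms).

Σ = -16793

The ratio is (16*k**3 + 75*k**2 + 117*k + 65)/(16*k**3 + 27*k**2 + 15*k + 7).
Take A(k)=1, B(k)=1, C(k)=k**3 + 27*k**2/16 + 15*k/16 + 7/16.
Solve (1)·f(k+1) − (1)·f(k) = k**3 + 27*k**2/16 + 15*k/16 + 7/16.
From deg A=0, deg B=0, deg C=3: d=4.
Match coefficients ⇒ f(k) = k*(4*k**3 + k**2 - 2*k + 4)/16.
R(k) = B(k−1)·f(k)/C(k) = k*(4*k**3 + k**2 - 2*k + 4)/(16*k**3 + 27*k**2 + 15*k + 7); s_k = R·t_k = k*(-4*k**3 - k**2 + 2*k - 4).
Verify: -16*k**3 - 27*k**2 - 15*k - 7 matches t_k.
Σ_(k=1)^(7) t_k = s_(8) − s_(1) = -16800 − (-7) = -16793.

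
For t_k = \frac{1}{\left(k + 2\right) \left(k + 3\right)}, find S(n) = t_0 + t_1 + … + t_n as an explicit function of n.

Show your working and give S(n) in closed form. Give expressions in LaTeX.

S(n) = \frac{n + 1}{2 \left(n + 3\right)}

t_(k+1)/t_k = (k + 2)/(k + 4).
Normal form (A,B,C) = (k + 2, k + 4, 1).
Key eq: (k + 2)·f(k+1) = (k + 3)·f(k) + (1).
Bound: deg f ≤ 1.
Solve for f: f(k) = k/2 (degree 1 ≤ 1).
Then R = B(k−1)f/C = k*(k + 3)/2, so s_k = R(k)·t_k = k/(2*(k + 2)).
Verify: 1/(k**2 + 5*k + 6) matches t_k.
Evaluate: s_(n+1) = (n + 1)/(2*(n + 3)); subtract s_(0) = 0 ⇒ S(n) = (n + 1)/(2*(n + 3)).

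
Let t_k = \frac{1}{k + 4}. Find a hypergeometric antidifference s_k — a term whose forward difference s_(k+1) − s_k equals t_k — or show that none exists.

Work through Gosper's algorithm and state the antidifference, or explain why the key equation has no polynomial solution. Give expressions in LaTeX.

Compute t_(k+1)/t_k: get (k + 4)/(k + 5).
Take A(k)=k + 4, B(k)=k + 5, C(k)=1.
Key eq: (k + 4)·f(k+1) = (k + 4)·f(k) + (1).
From deg A=1, deg B=1, deg C=0: d=0.
Generic f = c0 gives residual -1; -1 = 0 cannot hold, so t_k is not Gosper-summable.

no hypergeometric antidifference exists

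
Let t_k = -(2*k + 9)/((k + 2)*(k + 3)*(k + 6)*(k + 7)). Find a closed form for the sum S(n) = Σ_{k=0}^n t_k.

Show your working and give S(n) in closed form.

S(n) = (-n**2 - 10*n - 9)/(12*(n**2 + 10*n + 21))

t_(k+1)/t_k = (k + 2)*(k + 6)*(2*k + 11)/((k + 4)*(k + 8)*(2*k + 9)).
Take A(k)=k + 2, B(k)=k + 8, C(k)=k**3 + 27*k**2/2 + 121*k/2 + 90.
Key eq: (k + 2)·f(k+1) = (k + 7)·f(k) + (k**3 + 27*k**2/2 + 121*k/2 + 90).
deg f ≤ 5 (via 1,1,3).
Match coefficients ⇒ f(k) = k*(k + 3)*(k + 4)*(k + 5)*(k + 8)/24.
Certificate R = B(k−1)f/C = k*(k + 3)*(k + 7)*(k + 8)/(12*(2*k + 9)) gives s_k = k*(-k - 8)/(12*(k**2 + 8*k + 12)).
s_(k+1) − s_k = (-2*k - 9)/(k**4 + 18*k**3 + 113*k**2 + 288*k + 252) = t_k.
s_(n+1) = (-n**2 - 10*n - 9)/(12*(n**2 + 10*n + 21)) and s_(0) = 0, so S(n) = (-n**2 - 10*n - 9)/(12*(n**2 + 10*n + 21)).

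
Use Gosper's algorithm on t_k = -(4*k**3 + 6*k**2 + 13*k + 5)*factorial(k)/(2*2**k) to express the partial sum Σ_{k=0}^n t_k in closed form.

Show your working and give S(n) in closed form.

S(n) = 2**(-n - 1)*(2**(n + 1) - 4*n**3*factorial(n) - 14*n**2*factorial(n) - 17*n*factorial(n) - 7*factorial(n))

t_(k+1)/t_k = (4*k**4 + 22*k**3 + 55*k**2 + 65*k + 28)/(2*(4*k**3 + 6*k**2 + 13*k + 5)).
Factor: A=k/2 + 1/2; B=1; C=k**3 + 3*k**2/2 + 13*k/4 + 5/4.
Key eq: (k/2 + 1/2)·f(k+1) = (1)·f(k) + (k**3 + 3*k**2/2 + 13*k/4 + 5/4).
Bound: deg f ≤ 2.
Match coefficients ⇒ f(k) = (4*k**2 + 2*k + 1)/2.
R(k) = B(k−1)·f(k)/C(k) = 2*(4*k**2 + 2*k + 1)/(4*k**3 + 6*k**2 + 13*k + 5); s_k = R·t_k = -(4*k**2 + 2*k + 1)*factorial(k)/2**k.
Δs = -(4*k**3 + 6*k**2 + 13*k + 5)*factorial(k)/(2*2**k), as required.
s_(n+1) = -2**(-n - 1)*(4*n**2 + 10*n + 7)*factorial(n + 1) and s_(0) = -1, so S(n) = 2**(-n - 1)*(2**(n + 1) - 4*n**3*factorial(n) - 14*n**2*factorial(n) - 17*n*factorial(n) - 7*factorial(n)).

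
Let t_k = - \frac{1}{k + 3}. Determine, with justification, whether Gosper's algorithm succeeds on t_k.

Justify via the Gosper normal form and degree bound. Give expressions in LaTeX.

No. Not Gosper-summable.

Ratio r(k) = (k + 3)/(k + 4).
So A=k + 3 and B=k + 4, with C=1.
f must satisfy (k + 3)·f(k+1) − (k + 3)·f(k) = 1.
Degrees (1,1,0) ⇒ d ≤ 0.
f = c0 ⇒ A·f(k+1) − B(k−1)·f(k) − C = -1. The system {-1 = 0} is inconsistent; no antidifference.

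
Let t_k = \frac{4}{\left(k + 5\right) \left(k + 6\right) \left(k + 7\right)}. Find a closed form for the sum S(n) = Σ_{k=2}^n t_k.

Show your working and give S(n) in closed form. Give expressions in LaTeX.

S(n) = \frac{n^{2} + 13 n - 14}{28 \left(n^{2} + 13 n + 42\right)}

t_(k+1)/t_k = (k + 5)/(k + 8).
Take A(k)=k + 5, B(k)=k + 8, C(k)=1.
Key eq: (k + 5)·f(k+1) = (k + 7)·f(k) + (1).
Bound: deg f ≤ 2.
Solve for f: f(k) = k*(k + 11)/60 (degree 2 ≤ 2).
R(k) = B(k−1)·f(k)/C(k) = k*(k + 7)*(k + 11)/60; s_k = R·t_k = k*(k + 11)/(15*(k + 5)*(k + 6)).
Check: Δs_k = 4/(k**3 + 18*k**2 + 107*k + 210). ✓
s_(n+1) = (n**2 + 13*n + 12)/(15*(n**2 + 13*n + 42)) and s_(2) = 13/420, so S(n) = (n**2 + 13*n - 14)/(28*(n**2 + 13*n + 42)).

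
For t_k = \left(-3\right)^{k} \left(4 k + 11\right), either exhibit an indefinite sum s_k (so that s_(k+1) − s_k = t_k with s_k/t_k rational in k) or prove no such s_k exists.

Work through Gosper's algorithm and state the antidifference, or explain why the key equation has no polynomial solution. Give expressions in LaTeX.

Step 1: r(k) = 3*(-4*k - 15)/(4*k + 11).
So A=-3 and B=1, with C=k + 11/4.
f must satisfy (-3)·f(k+1) − (1)·f(k) = k + 11/4.
d = 1 from the (0,0,1) case.
Solving with deg f ≤ 1: f(k) = -(k + 2)/4.
Certificate R = B(k−1)f/C = -(k + 2)/(4*k + 11) gives s_k = (-3)**k*(-k - 2).
Δs = (-3)**k*(4*k + 11), as required.

s_k = \left(-3\right)^{k} \left(- k - 2\right)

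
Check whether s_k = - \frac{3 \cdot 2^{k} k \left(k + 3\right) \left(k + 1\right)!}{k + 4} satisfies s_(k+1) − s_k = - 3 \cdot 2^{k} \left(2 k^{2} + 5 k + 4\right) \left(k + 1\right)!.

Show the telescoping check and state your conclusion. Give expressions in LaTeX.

Invalid: residual \frac{3 \cdot 2^{k} \left(2 k^{3} + 13 k^{2} + 23 k + 16\right) \left(k + 1\right)!}{\left(k + 4\right) \left(k + 5\right)} ≠ 0.

s_(k+1) = -6*2**k*(k + 1)*(k + 4)*factorial(k + 2)/(k + 5)
s_(k+1) − s_k = -3*2**k*(2*k**4 + 21*k**3 + 76*k**2 + 113*k + 64)*factorial(k + 1)/((k + 4)*(k + 5))
(s_(k+1) − s_k) − t_k = 3*2**k*(2*k**3 + 13*k**2 + 23*k + 16)*factorial(k + 1)/((k + 4)*(k + 5))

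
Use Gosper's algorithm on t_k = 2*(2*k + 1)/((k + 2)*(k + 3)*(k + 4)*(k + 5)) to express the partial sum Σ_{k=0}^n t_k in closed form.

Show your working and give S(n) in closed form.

S(n) = (n**3 + 12*n**2 + 23*n + 12)/(12*(n**3 + 12*n**2 + 47*n + 60))

Compute t_(k+1)/t_k: get (k + 2)*(2*k + 3)/((k + 6)*(2*k + 1)).
Factor: A=k + 2; B=k + 6; C=k + 1/2.
Set up (k + 2)·f(k+1) − (k + 5)·f(k) − (k + 1/2) = 0.
d = 3 from the (1,1,1) case.
Solve for f: f(k) = k*(k**2 + 9*k + 2)/48 (degree 3 ≤ 3).
R(k) = B(k−1)·f(k)/C(k) = k*(k + 5)*(k**2 + 9*k + 2)/(24*(2*k + 1)); s_k = R·t_k = k*(k**2 + 9*k + 2)/(12*(k + 2)*(k + 3)*(k + 4)).
Δs = 2*(2*k + 1)/(k**4 + 14*k**3 + 71*k**2 + 154*k + 120), as required.
s_(n+1) = (n**3 + 12*n**2 + 23*n + 12)/(12*(n**3 + 12*n**2 + 47*n + 60)) and s_(0) = 0, so S(n) = (n**3 + 12*n**2 + 23*n + 12)/(12*(n**3 + 12*n**2 + 47*n + 60)).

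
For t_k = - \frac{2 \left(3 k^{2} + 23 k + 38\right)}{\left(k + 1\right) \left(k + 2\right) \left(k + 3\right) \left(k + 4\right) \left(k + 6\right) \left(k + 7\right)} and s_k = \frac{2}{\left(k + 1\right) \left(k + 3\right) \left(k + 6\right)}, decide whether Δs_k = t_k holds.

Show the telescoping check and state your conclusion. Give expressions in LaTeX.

valid; difference matches t_k

s_(k+1) = 2/((k + 2)*(k + 4)*(k + 7))
s_(k+1) − s_k = 2/((k + 2)*(k + 4)*(k + 7)) - 2/((k + 1)*(k + 3)*(k + 6))
(s_(k+1) − s_k) − t_k = 0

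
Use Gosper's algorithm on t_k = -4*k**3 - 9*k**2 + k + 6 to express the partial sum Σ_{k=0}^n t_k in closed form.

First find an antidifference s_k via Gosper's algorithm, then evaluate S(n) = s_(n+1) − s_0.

S(n) = -n**4 - 5*n**3 - 5*n**2 + 5*n + 6

t_(k+1)/t_k = (4*k**2 + 13*k + 3)/(4*k**2 + k - 3).
Gosper form: A/B · C(k+1)/C(k) with A=1, B=1, C=k**3 + 9*k**2/4 - k/4 - 3/2.
f must satisfy (1)·f(k+1) − (1)·f(k) = k**3 + 9*k**2/4 - k/4 - 3/2.
Degrees (0,0,3) ⇒ d ≤ 4.
Solving with deg f ≤ 4: f(k) = k*(k - 2)*(k + 1)*(k + 2)/4.
Then R = B(k−1)f/C = k*(k - 2)/(4*k - 3), so s_k = R(k)·t_k = k*(-k**3 - k**2 + 4*k + 4).
Check: Δs_k = -4*k**3 - 9*k**2 + k + 6. ✓
Σ_(k=0)^n t_k = s_(n+1) − s_(0) = (-n**4 - 5*n**3 - 5*n**2 + 5*n + 6) − (0), i.e. -n**4 - 5*n**3 - 5*n**2 + 5*n + 6.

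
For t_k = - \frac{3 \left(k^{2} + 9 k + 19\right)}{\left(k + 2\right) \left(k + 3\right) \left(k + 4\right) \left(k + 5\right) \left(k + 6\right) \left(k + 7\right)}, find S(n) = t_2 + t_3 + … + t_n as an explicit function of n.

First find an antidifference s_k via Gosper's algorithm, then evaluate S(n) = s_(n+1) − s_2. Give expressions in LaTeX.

S(n) = \frac{- n^{3} - 15 n^{2} - 71 n + 87}{192 \left(n^{3} + 15 n^{2} + 71 n + 105\right)}

t_(k+1)/t_k = (k + 2)*(9*k + (k + 1)**2 + 28)/((k + 8)*(k**2 + 9*k + 19)).
Normal form (A,B,C) = (k + 2, k + 8, k**2 + 9*k + 19).
Solve (k + 2)·f(k+1) − (k + 7)·f(k) = k**2 + 9*k + 19.
From deg A=1, deg B=1, deg C=2: d=5.
A polynomial solution: f(k) = k*(k + 3)*(k + 5)*(k**2 + 12*k + 44)/144.
So s_k = (B(k−1)f/C)·t_k = (k*(k + 3)*(k + 5)*(k + 7)*(k**2 + 12*k + 44)/(144*(k**2 + 9*k + 19)))·t_k = k*(-k**2 - 12*k - 44)/(48*(k**3 + 12*k**2 + 44*k + 48)).
s_(k+1) − s_k = 3*(-k**2 - 9*k - 19)/(k**6 + 27*k**5 + 295*k**4 + 1665*k**3 + 5104*k**2 + 8028*k + 5040) = t_k.
Telescope: S(n) = s_(n+1) − s_(2) = (-n**3 - 15*n**2 - 71*n - 57)/(48*(n**3 + 15*n**2 + 71*n + 105)) − (-1/64) = (-n**3 - 15*n**2 - 71*n + 87)/(192*(n**3 + 15*n**2 + 71*n + 105)).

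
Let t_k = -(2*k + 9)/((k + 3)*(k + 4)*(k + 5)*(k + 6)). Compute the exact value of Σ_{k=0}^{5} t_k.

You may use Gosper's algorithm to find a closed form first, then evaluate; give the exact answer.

r(k) = (k + 3)*(2*k + 11)/((k + 7)*(2*k + 9)) after simplifying.
Gosper form: A/B · C(k+1)/C(k) with A=k + 3, B=k + 7, C=k + 9/2.
f must satisfy (k + 3)·f(k+1) − (k + 6)·f(k) = k + 9/2.
d = 3 from the (1,1,1) case.
Solve for f: f(k) = k*(k + 4)*(k + 8)/30 (degree 3 ≤ 3).
So s_k = (B(k−1)f/C)·t_k = (k*(k + 4)*(k + 6)*(k + 8)/(15*(2*k + 9)))·t_k = k*(-k - 8)/(15*(k**2 + 8*k + 15)).
Check: Δs_k = (-2*k - 9)/(k**4 + 18*k**3 + 119*k**2 + 342*k + 360). ✓
Σ_(k=0)^(5) t_k = s_(6) − s_(0) = -28/495 − (0) = -28/495.

Σ = -28/495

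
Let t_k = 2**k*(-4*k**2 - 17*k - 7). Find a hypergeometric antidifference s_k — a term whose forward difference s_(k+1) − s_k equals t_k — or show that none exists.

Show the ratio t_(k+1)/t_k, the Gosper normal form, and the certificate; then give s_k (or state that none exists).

s_k = 2**k*(-4*k**2 - k + 3)

t_(k+1)/t_k = 2*(4*k**2 + 25*k + 28)/(4*k**2 + 17*k + 7).
Take A(k)=2, B(k)=1, C(k)=k**2 + 17*k/4 + 7/4.
Need (2)·f(k+1) − (1)·f(k) = k**2 + 17*k/4 + 7/4.
From deg A=0, deg B=0, deg C=2: d=2.
Solve for f: f(k) = (k + 1)*(4*k - 3)/4 (degree 2 ≤ 2).
R(k) = B(k−1)·f(k)/C(k) = (k + 1)*(4*k - 3)/(4*k**2 + 17*k + 7); s_k = R·t_k = 2**k*(-4*k**2 - k + 3).
Check: Δs_k = 2**k*(-4*k**2 - 17*k - 7). ✓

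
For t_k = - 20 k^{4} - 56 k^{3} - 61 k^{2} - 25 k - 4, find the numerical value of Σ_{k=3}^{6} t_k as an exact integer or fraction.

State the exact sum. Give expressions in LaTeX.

r(k) = (20*k**4 + 136*k**3 + 349*k**2 + 395*k + 166)/(20*k**4 + 56*k**3 + 61*k**2 + 25*k + 4) after simplifying.
Normal form (A,B,C) = (1, 1, k**4 + 14*k**3/5 + 61*k**2/20 + 5*k/4 + 1/5).
Set up (1)·f(k+1) − (1)·f(k) − (k**4 + 14*k**3/5 + 61*k**2/20 + 5*k/4 + 1/5) = 0.
Degrees (0,0,4) ⇒ d ≤ 5.
Solving with deg f ≤ 5: f(k) = k*(4*k**4 + 4*k**3 - k**2 - 4*k + 1)/20.
R(k) = B(k−1)·f(k)/C(k) = k*(4*k**4 + 4*k**3 - k**2 - 4*k + 1)/(20*k**4 + 56*k**3 + 61*k**2 + 25*k + 4); s_k = R·t_k = k*(-4*k**4 - 4*k**3 + k**2 + 4*k - 1).
Verify: -20*k**4 - 56*k**3 - 61*k**2 - 25*k - 4 matches t_k.
Telescoping: Σ = s_(7) − s_(3) = -76300 − (-1236) = -75064.

Σ = -75064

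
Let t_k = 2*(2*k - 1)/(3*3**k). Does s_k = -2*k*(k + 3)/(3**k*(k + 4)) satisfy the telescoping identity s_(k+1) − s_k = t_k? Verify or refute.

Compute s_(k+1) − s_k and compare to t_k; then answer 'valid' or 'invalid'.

s_(k+1) = -2*(k + 1)*(k + 4)/(3*3**k*(k + 5))
s_(k+1) − s_k = 2*(2*k**3 + 15*k**2 + 21*k - 16)/(3*3**k*(k**2 + 9*k + 20))
(s_(k+1) − s_k) − t_k = 4*(-k**2 - 5*k + 2)/(3*3**k*(k**2 + 9*k + 20))

Invalid: residual 4*(-k**2 - 5*k + 2)/(3*3**k*(k**2 + 9*k + 20)) ≠ 0.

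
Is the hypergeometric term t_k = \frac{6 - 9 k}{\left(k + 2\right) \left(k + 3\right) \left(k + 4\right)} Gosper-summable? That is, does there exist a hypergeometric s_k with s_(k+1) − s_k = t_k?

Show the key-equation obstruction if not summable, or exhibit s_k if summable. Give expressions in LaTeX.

r(k) = (k + 2)*(3*k + 1)/((k + 5)*(3*k - 2)) after simplifying.
Normal form (A,B,C) = (k + 2, k + 5, k - 2/3).
Need (k + 2)·f(k+1) − (k + 4)·f(k) = k - 2/3.
Degrees (1,1,1) ⇒ d ≤ 2.
Match coefficients ⇒ f(k) = k*(k - 4)/9.
R(k) = B(k−1)·f(k)/C(k) = k*(k - 4)*(k + 4)/(3*(3*k - 2)); s_k = R·t_k = -k*(k - 4)/((k + 2)*(k + 3)).
s_(k+1) − s_k = 3*(2 - 3*k)/(k**3 + 9*k**2 + 26*k + 24) = t_k.

Yes. s_k = - \frac{k \left(k - 4\right)}{\left(k + 2\right) \left(k + 3\right)}.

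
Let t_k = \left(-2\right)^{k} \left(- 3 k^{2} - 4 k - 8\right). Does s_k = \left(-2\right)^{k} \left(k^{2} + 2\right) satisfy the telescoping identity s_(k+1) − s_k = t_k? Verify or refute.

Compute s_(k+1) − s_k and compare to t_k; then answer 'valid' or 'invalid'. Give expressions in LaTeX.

valid; difference matches t_k

s_(k+1) = (-2)**(k + 1)*((k + 1)**2 + 2)
s_(k+1) − s_k = (-2)**k*(-3*k**2 - 4*k - 8)
(s_(k+1) − s_k) − t_k = 0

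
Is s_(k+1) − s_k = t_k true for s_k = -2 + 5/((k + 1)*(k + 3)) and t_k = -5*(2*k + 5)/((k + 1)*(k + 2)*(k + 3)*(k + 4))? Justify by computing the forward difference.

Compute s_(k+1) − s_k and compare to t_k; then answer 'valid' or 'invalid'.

Valid: the claim telescopes to t_k.

s_(k+1) = -2 + 5/((k + 2)*(k + 4))
s_(k+1) − s_k = 5*(-2*k - 5)/(k**4 + 10*k**3 + 35*k**2 + 50*k + 24)
(s_(k+1) − s_k) − t_k = 0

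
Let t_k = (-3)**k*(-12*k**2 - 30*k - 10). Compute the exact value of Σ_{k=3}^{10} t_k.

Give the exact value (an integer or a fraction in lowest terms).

Σ = -69795000

Compute t_(k+1)/t_k: get 3*(-6*k**2 - 27*k - 26)/(6*k**2 + 15*k + 5).
A = -3, B = 1, C = k**2 + 5*k/2 + 5/6.
Key eq: (-3)·f(k+1) = (1)·f(k) + (k**2 + 5*k/2 + 5/6).
Degrees (0,0,2) ⇒ d ≤ 2.
Coefficient equations give f(k) = -(3*k**2 + 3*k - 2)/12.
Get s_k = R·t_k = (-3)**k*(3*k**2 + 3*k - 2) with R(k) = B(k−1)f(k)/C(k) = -(3*k**2 + 3*k - 2)/(2*(6*k**2 + 15*k + 5)).
Verify: (-3)**k*(-12*k**2 - 30*k - 10) matches t_k.
Σ_(k=3)^(10) t_k = s_(11) − s_(3) = -69795918 − (-918) = -69795000.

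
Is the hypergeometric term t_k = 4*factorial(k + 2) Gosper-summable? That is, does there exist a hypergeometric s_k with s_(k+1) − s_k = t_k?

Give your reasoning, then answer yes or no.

No — negative degree bound, so no certificate f.

Step 1: r(k) = k + 3.
Factor: A=k + 3; B=1; C=1.
Need (k + 3)·f(k+1) − (1)·f(k) = 1.
Bound: deg f ≤ -1.
Negative degree bound (-1): no f exists, t_k not Gosper-summable.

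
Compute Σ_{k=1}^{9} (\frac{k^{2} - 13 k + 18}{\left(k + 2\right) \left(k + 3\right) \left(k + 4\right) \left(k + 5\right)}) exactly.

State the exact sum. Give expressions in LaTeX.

Σ = -23/1820

t_(k+1)/t_k = (k + 2)*(-13*k + (k + 1)**2 + 5)/((k + 6)*(k**2 - 13*k + 18)).
A = k + 2, B = k + 6, C = k**2 - 13*k + 18.
Need (k + 2)·f(k+1) − (k + 5)·f(k) = k**2 - 13*k + 18.
deg f ≤ 3 (via 1,1,2).
Solve for f: f(k) = k*(k**2 + 3*k + 50)/6 (degree 3 ≤ 3).
R(k) = B(k−1)·f(k)/C(k) = k*(k + 5)*(k**2 + 3*k + 50)/(6*(k**2 - 13*k + 18)); s_k = R·t_k = k*(k**2 + 3*k + 50)/(6*(k + 2)*(k + 3)*(k + 4)).
Verify: (k**2 - 13*k + 18)/(k**4 + 14*k**3 + 71*k**2 + 154*k + 120) matches t_k.
Telescoping: Σ = s_(10) − s_(1) = 25/182 − (3/20) = -23/1820.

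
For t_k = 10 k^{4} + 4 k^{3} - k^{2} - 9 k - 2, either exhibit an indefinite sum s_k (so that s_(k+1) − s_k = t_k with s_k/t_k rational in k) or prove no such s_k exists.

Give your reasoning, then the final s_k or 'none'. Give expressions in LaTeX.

s_k = k \left(2 k^{4} - 4 k^{3} + k^{2} - 3 k + 2\right)

Step 1: r(k) = (10*k**4 + 44*k**3 + 71*k**2 + 41*k + 2)/(10*k**4 + 4*k**3 - k**2 - 9*k - 2).
Gosper form: A/B · C(k+1)/C(k) with A=1, B=1, C=k**4 + 2*k**3/5 - k**2/10 - 9*k/10 - 1/5.
Key eq: (1)·f(k+1) = (1)·f(k) + (k**4 + 2*k**3/5 - k**2/10 - 9*k/10 - 1/5).
Degrees (0,0,4) ⇒ d ≤ 5.
A polynomial solution: f(k) = k*(k - 2)*(2*k**3 + k - 1)/10.
Then R = B(k−1)f/C = k*(k - 2)*(2*k**3 + k - 1)/(10*k**4 + 4*k**3 - k**2 - 9*k - 2), so s_k = R(k)·t_k = k*(2*k**4 - 4*k**3 + k**2 - 3*k + 2).
Verify: 10*k**4 + 4*k**3 - k**2 - 9*k - 2 matches t_k.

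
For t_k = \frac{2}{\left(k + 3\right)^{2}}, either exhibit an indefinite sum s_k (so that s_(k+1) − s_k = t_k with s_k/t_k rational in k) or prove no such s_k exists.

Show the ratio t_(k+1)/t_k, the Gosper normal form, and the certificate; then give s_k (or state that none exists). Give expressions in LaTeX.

Ratio r(k) = (k + 3)**2/(k + 4)**2.
A = k**2 + 6*k + 9, B = k**2 + 8*k + 16, C = 1.
Need (k**2 + 6*k + 9)·f(k+1) − (k**2 + 6*k + 9)·f(k) = 1.
deg f ≤ 0 (via 2,2,0).
Write f(k) = c0. Then LHS − RHS = -1, requiring -1 = 0: contradictory. No certificate.

no hypergeometric antidifference exists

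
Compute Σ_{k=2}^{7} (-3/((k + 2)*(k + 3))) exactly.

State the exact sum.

The ratio is (k + 2)/(k + 4).
A = k + 2, B = k + 4, C = 1.
Solve (k + 2)·f(k+1) − (k + 3)·f(k) = 1.
From deg A=1, deg B=1, deg C=0: d=1.
Coefficient equations give f(k) = k/2.
Get s_k = R·t_k = -3*k/(2*k + 4) with R(k) = B(k−1)f(k)/C(k) = k*(k + 3)/2.
s_(k+1) − s_k = -3/(k**2 + 5*k + 6) = t_k.
Σ_(k=2)^(7) t_k = s_(8) − s_(2) = -6/5 − (-3/4) = -9/20.

Σ = -9/20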